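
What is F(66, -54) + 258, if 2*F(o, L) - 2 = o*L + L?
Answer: -1550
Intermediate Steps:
F(o, L) = 1 + L/2 + L*o/2 (F(o, L) = 1 + (o*L + L)/2 = 1 + (L*o + L)/2 = 1 + (L + L*o)/2 = 1 + (L/2 + L*o/2) = 1 + L/2 + L*o/2)
F(66, -54) + 258 = (1 + (½)*(-54) + (½)*(-54)*66) + 258 = (1 - 27 - 1782) + 258 = -1808 + 258 = -1550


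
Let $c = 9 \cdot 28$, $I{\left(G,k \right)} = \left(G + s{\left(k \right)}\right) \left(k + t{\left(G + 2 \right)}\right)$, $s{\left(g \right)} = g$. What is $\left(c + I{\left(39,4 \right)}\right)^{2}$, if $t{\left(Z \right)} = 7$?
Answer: $525625$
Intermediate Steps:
$I{\left(G,k \right)} = \left(7 + k\right) \left(G + k\right)$ ($I{\left(G,k \right)} = \left(G + k\right) \left(k + 7\right) = \left(G + k\right) \left(7 + k\right) = \left(7 + k\right) \left(G + k\right)$)
$c = 252$
$\left(c + I{\left(39,4 \right)}\right)^{2} = \left(252 + \left(4^{2} + 7 \cdot 39 + 7 \cdot 4 + 39 \cdot 4\right)\right)^{2} = \left(252 + \left(16 + 273 + 28 + 156\right)\right)^{2} = \left(252 + 473\right)^{2} = 725^{2} = 525625$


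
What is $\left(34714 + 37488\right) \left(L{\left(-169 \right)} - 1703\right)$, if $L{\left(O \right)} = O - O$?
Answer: $-122960006$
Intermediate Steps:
$L{\left(O \right)} = 0$
$\left(34714 + 37488\right) \left(L{\left(-169 \right)} - 1703\right) = \left(34714 + 37488\right) \left(0 - 1703\right) = 72202 \left(-1703\right) = -122960006$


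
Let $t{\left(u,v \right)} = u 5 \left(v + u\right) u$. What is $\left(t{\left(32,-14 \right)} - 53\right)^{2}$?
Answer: $8483699449$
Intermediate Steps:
$t{\left(u,v \right)} = 5 u^{2} \left(u + v\right)$ ($t{\left(u,v \right)} = 5 u \left(u + v\right) u = 5 u u \left(u + v\right) = 5 u^{2} \left(u + v\right)$)
$\left(t{\left(32,-14 \right)} - 53\right)^{2} = \left(5 \cdot 32^{2} \left(32 - 14\right) - 53\right)^{2} = \left(5 \cdot 1024 \cdot 18 - 53\right)^{2} = \left(92160 - 53\right)^{2} = 92107^{2} = 8483699449$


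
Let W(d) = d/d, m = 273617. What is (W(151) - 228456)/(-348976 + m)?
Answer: 228455/75359 ≈ 3.0316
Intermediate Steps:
W(d) = 1
(W(151) - 228456)/(-348976 + m) = (1 - 228456)/(-348976 + 273617) = -228455/(-75359) = -228455*(-1/75359) = 228455/75359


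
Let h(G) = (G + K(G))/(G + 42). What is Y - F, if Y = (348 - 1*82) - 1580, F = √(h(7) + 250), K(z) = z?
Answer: -1314 - 2*√3066/7 ≈ -1329.8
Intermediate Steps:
h(G) = 2*G/(42 + G) (h(G) = (G + G)/(G + 42) = (2*G)/(42 + G) = 2*G/(42 + G))
F = 2*√3066/7 (F = √(2*7/(42 + 7) + 250) = √(2*7/49 + 250) = √(2*7*(1/49) + 250) = √(2/7 + 250) = √(1752/7) = 2*√3066/7 ≈ 15.820)
Y = -1314 (Y = (348 - 82) - 1580 = 266 - 1580 = -1314)
Y - F = -1314 - 2*√3066/7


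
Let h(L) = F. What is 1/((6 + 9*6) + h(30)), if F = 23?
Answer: 1/83 ≈ 0.012048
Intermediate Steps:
h(L) = 23
1/((6 + 9*6) + h(30)) = 1/((6 + 9*6) + 23) = 1/((6 + 54) + 23) = 1/(60 + 23) = 1/83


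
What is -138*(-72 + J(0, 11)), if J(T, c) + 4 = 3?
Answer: 10074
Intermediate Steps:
J(T, c) = -1 (J(T, c) = -4 + 3 = -1)
-138*(-72 + J(0, 11)) = -138*(-72 - 1) = -138*(-73) = 10074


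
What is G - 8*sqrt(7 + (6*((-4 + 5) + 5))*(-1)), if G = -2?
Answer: -2 - 8*I*sqrt(29) ≈ -2.0 - 43.081*I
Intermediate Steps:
G - 8*sqrt(7 + (6*((-4 + 5) + 5))*(-1)) = -2 - 8*sqrt(7 + (6*((-4 + 5) + 5))*(-1)) = -2 - 8*sqrt(7 + (6*(1 + 5))*(-1)) = -2 - 8*sqrt(7 + (6*6)*(-1)) = -2 - 8*sqrt(7 + 36*(-1)) = -2 - 8*sqrt(7 - 36) = -2 - 8*I*sqrt(29)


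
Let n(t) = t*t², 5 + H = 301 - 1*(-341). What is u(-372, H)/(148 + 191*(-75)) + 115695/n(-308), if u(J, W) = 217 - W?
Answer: 10631399025/414225173824 ≈ 0.025666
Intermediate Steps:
H = 637 (H = -5 + (301 - 1*(-341)) = -5 + (301 + 341) = -5 + 642 = 637)
n(t) = t³
u(-372, H)/(148 + 191*(-75)) + 115695/n(-308) = (217 - 1*637)/(148 + 191*(-75)) + 115695/((-308)³) = (217 - 637)/(148 - 14325) + 115695/(-29218112) = -420/(-14177) + 115695*(-1/29218112) = -420*(-1/14177) - 115695/29218112 = 420/14177 - 115695/29218112 = 10631399025/414225173824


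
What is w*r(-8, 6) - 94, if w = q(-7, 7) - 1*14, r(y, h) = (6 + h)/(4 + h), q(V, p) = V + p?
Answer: -554/5 ≈ -110.80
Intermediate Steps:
r(y, h) = (6 + h)/(4 + h)
w = -14 (w = (-7 + 7) - 1*14 = 0 - 14 = -14)
w*r(-8, 6) - 94 = -14*(6 + 6)/(4 + 6) - 94 = -14*12/10 - 94 = -7*12/5 - 94 = -14*6/5 - 94 = -84/5 - 94 = -554/5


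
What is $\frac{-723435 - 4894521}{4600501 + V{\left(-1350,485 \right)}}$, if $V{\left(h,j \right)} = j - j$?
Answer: $- \frac{5617956}{4600501} \approx -1.2212$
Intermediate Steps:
$V{\left(h,j \right)} = 0$
$\frac{-723435 - 4894521}{4600501 + V{\left(-1350,485 \right)}} = \frac{-723435 - 4894521}{4600501 + 0} = - \frac{5617956}{4600501}$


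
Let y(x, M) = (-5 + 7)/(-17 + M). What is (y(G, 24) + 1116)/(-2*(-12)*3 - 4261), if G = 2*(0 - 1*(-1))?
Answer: -7814/29323 ≈ -0.26648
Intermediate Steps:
G = 2 (G = 2*(0 + 1) = 2*1 = 2)
y(x, M) = 2/(-17 + M)
(y(G, 24) + 1116)/(-2*(-12)*3 - 4261) = (2/(-17 + 24) + 1116)/(-2*(-12)*3 - 4261) = (2/7 + 1116)/(24*3 - 4261) = (2*(⅐) + 1116)/(72 - 4261) = (2/7 + 1116)/(-4189) = (7814/7)*(-1/4189) = -7814/29323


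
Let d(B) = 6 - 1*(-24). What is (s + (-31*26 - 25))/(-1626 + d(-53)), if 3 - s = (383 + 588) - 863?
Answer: 78/133 ≈ 0.58647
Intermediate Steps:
d(B) = 30 (d(B) = 6 + 24 = 30)
s = -105 (s = 3 - ((383 + 588) - 863) = 3 - (971 - 863) = 3 - 1*108 = 3 - 108 = -105)
(s + (-31*26 - 25))/(-1626 + d(-53)) = (-105 + (-31*26 - 25))/(-1626 + 30) = (-105 + (-806 - 25))/(-1596) = (-105 - 831)*(-1/1596) = -936*(-1/1596) = 78/133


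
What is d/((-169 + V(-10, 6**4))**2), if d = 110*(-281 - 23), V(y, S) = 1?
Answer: -1045/882 ≈ -1.1848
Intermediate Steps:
d = -33440 (d = 110*(-304) = -33440)
d/((-169 + V(-10, 6**4))**2) = -33440/(-169 + 1)**2 = -33440/((-168)**2) = -33440/28224 = -33440*1/28224 = -1045/882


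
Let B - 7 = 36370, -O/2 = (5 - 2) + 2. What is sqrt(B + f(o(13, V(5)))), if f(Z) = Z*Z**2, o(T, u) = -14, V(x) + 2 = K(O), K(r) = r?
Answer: 3*sqrt(3737) ≈ 183.39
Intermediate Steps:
O = -10 (O = -2*((5 - 2) + 2) = -2*(3 + 2) = -2*5 = -10)
V(x) = -12 (V(x) = -2 - 10 = -12)
f(Z) = Z**3
B = 36377 (B = 7 + 36370 = 36377)
sqrt(B + f(o(13, V(5)))) = sqrt(36377 + (-14)**3) = sqrt(36377 - 2744) = sqrt(33633) = 3*sqrt(3737)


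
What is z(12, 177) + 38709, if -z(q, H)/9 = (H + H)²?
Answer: -1089135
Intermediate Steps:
z(q, H) = -36*H² (z(q, H) = -9*(H + H)² = -9*4*H² = -36*H²)
z(12, 177) + 38709 = -36*177² + 38709 = -36*31329 + 38709 = -1127844 + 38709 = -1089135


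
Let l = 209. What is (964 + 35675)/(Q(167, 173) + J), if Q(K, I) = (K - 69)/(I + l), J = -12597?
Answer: -6998049/2405978 ≈ -2.9086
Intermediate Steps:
Q(K, I) = (-69 + K)/(209 + I) (Q(K, I) = (K - 69)/(I + 209) = (-69 + K)/(209 + I))
(964 + 35675)/(Q(167, 173) + J) = (964 + 35675)/((-69 + 167)/(209 + 173) - 12597) = 36639/(98/382 - 12597) = 36639/((1/382)*98 - 12597) = 36639/(49/191 - 12597) = 36639/(-2405978/191) = 36639*(-191/2405978) = -6998049/2405978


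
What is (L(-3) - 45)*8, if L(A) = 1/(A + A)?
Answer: -1084/3 ≈ -361.33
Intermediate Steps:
L(A) = 1/(2*A)
(L(-3) - 45)*8 = ((½)/(-3) - 45)*8 = ((½)*(-⅓) - 45)*8 = (-⅙ - 45)*8 = -271/6*8 = -1084/3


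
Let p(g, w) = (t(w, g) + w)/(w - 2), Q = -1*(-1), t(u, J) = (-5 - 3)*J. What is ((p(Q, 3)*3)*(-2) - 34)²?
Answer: 16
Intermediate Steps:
t(u, J) = -8*J
Q = 1
p(g, w) = (w - 8*g)/(-2 + w) (p(g, w) = (-8*g + w)/(w - 2) = (w - 8*g)/(-2 + w))
((p(Q, 3)*3)*(-2) - 34)² = ((((3 - 8*1)/(-2 + 3))*3)*(-2) - 34)² = ((((3 - 8)/1)*3)*(-2) - 34)² = (((1*(-5))*3)*(-2) - 34)² = (-5*3*(-2) - 34)² = (-15*(-2) - 34)² = (30 - 34)² = (-4)² = 16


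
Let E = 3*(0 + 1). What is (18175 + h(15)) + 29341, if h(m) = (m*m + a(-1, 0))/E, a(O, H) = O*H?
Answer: 47591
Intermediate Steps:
a(O, H) = H*O
E = 3 (E = 3*1 = 3)
h(m) = m²/3 (h(m) = (m*m + 0*(-1))/3 = (m² + 0)*(⅓) = m²*(⅓) = m²/3)
(18175 + h(15)) + 29341 = (18175 + (⅓)*15²) + 29341 = (18175 + (⅓)*225) + 29341 = (18175 + 75) + 29341 = 18250 + 29341 = 47591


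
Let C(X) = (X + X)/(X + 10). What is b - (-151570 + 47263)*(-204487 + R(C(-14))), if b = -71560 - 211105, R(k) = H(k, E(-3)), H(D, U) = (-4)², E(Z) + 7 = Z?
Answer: -21328039262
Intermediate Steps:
E(Z) = -7 + Z
H(D, U) = 16
C(X) = 2*X/(10 + X) (C(X) = (2*X)/(10 + X) = 2*X/(10 + X))
R(k) = 16
b = -282665
b - (-151570 + 47263)*(-204487 + R(C(-14))) = -282665 - (-151570 + 47263)*(-204487 + 16) = -282665 - (-104307)*(-204471) = -282665 - 1*21327756597 = -282665 - 21327756597 = -21328039262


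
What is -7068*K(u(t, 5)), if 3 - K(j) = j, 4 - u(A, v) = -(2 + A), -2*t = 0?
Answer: 21204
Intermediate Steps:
t = 0 (t = -1/2*0 = 0)
u(A, v) = 6 + A (u(A, v) = 4 - (-1)*(2 + A) = 4 - (-2 - A) = 4 + (2 + A) = 6 + A)
K(j) = 3 - j
-7068*K(u(t, 5)) = -7068*(3 - (6 + 0)) = -7068*(3 - 1*6) = -7068*(3 - 6) = -7068*(-3) = 21204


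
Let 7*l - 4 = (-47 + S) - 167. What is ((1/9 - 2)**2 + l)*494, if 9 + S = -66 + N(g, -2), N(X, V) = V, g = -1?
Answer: -1497808/81 ≈ -18491.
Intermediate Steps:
S = -77 (S = -9 + (-66 - 2) = -9 - 68 = -77)
l = -41 (l = 4/7 + ((-47 - 77) - 167)/7 = 4/7 + (-124 - 167)/7 = 4/7 + (1/7)*(-291) = 4/7 - 291/7 = -41)
((1/9 - 2)**2 + l)*494 = ((1/9 - 2)**2 - 41)*494 = ((-17/9)**2 - 41)*494 = (289/81 - 41)*494 = -3032/81*494 = -1497808/81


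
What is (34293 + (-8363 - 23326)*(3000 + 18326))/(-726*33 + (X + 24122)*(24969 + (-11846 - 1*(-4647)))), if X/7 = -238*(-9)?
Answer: -61433211/63187942 ≈ -0.97223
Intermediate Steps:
X = 14994 (X = 7*(-238*(-9)) = 7*2142 = 14994)
(34293 + (-8363 - 23326)*(3000 + 18326))/(-726*33 + (X + 24122)*(24969 + (-11846 - 1*(-4647)))) = (34293 + (-8363 - 23326)*(3000 + 18326))/(-726*33 + (14994 + 24122)*(24969 + (-11846 - 1*(-4647)))) = (34293 - 31689*21326)/(-23958 + 39116*(24969 + (-11846 + 4647))) = (34293 - 675799614)/(-23958 + 39116*(24969 - 7199)) = -675765321/(-23958 + 39116*17770) = -675765321/(-23958 + 695091320) = -675765321/695067362 = -675765321*1/695067362 = -61433211/63187942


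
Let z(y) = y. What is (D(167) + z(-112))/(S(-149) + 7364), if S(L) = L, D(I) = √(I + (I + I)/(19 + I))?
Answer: -112/7215 + √1459914/670995 ≈ -0.013723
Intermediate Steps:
D(I) = √(I + 2*I/(19 + I)) (D(I) = √(I + (2*I)/(19 + I)) = √(I + 2*I/(19 + I)))
(D(167) + z(-112))/(S(-149) + 7364) = (√(167*(21 + 167)/(19 + 167)) - 112)/(-149 + 7364) = (√(167*188/186) - 112)/7215 = (√(167*(1/186)*188) - 112)*(1/7215) = (√(15698/93) - 112)*(1/7215) = (√1459914/93 - 112)*(1/7215) = (-112 + √1459914/93)*(1/7215) = -112/7215 + √1459914/670995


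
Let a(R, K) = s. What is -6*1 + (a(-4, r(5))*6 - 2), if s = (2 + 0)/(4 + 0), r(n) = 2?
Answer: -5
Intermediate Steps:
s = 1/2 (s = 2/4 = 2*(1/4) = 1/2 ≈ 0.50000)
a(R, K) = 1/2
-6*1 + (a(-4, r(5))*6 - 2) = -6*1 + ((1/2)*6 - 2) = -6 + (3 - 2) = -6 + 1 = -5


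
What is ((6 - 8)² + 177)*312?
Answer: 56472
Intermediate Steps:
((6 - 8)² + 177)*312 = ((-2)² + 177)*312 = (4 + 177)*312 = 181*312 = 56472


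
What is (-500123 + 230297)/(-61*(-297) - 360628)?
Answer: 269826/342511 ≈ 0.78779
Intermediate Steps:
(-500123 + 230297)/(-61*(-297) - 360628) = -269826/(18117 - 360628) = -269826/(-342511) = -269826*(-1/342511) = 269826/342511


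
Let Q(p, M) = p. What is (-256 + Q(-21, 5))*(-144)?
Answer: 39888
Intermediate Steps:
(-256 + Q(-21, 5))*(-144) = (-256 - 21)*(-144) = -277*(-144) = 39888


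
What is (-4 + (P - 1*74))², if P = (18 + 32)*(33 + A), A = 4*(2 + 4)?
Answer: 7683984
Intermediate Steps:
A = 24 (A = 4*6 = 24)
P = 2850 (P = (18 + 32)*(33 + 24) = 50*57 = 2850)
(-4 + (P - 1*74))² = (-4 + (2850 - 1*74))² = (-4 + (2850 - 74))² = (-4 + 2776)² = 2772² = 7683984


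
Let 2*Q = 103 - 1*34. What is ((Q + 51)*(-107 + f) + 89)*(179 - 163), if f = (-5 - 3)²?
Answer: -57400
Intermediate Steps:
f = 64 (f = (-8)² = 64)
Q = 69/2 (Q = (103 - 1*34)/2 = (103 - 34)/2 = (½)*69 = 69/2 ≈ 34.500)
((Q + 51)*(-107 + f) + 89)*(179 - 163) = ((69/2 + 51)*(-107 + 64) + 89)*(179 - 163) = ((171/2)*(-43) + 89)*16 = (-7353/2 + 89)*16 = -7175/2*16 = -57400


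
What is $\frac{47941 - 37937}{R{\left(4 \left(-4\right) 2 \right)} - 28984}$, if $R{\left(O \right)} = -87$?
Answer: $- \frac{10004}{29071} \approx -0.34412$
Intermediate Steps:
$\frac{47941 - 37937}{R{\left(4 \left(-4\right) 2 \right)} - 28984} = \frac{47941 - 37937}{-87 - 28984} = \frac{10004}{-29071} = 10004 \left(- \frac{1}{29071}\right) = - \frac{10004}{29071}$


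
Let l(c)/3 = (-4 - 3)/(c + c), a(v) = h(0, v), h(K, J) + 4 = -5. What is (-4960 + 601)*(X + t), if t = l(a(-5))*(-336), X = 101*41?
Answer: -16341891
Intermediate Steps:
h(K, J) = -9 (h(K, J) = -4 - 5 = -9)
a(v) = -9
X = 4141
l(c) = -21/(2*c) (l(c) = 3*((-4 - 3)/(c + c)) = 3*(-7*1/(2*c)) = 3*(-7/(2*c)) = -21/(2*c))
t = -392 (t = -21/2/(-9)*(-336) = -21/2*(-⅑)*(-336) = (7/6)*(-336) = -392)
(-4960 + 601)*(X + t) = (-4960 + 601)*(4141 - 392) = -4359*3749 = -16341891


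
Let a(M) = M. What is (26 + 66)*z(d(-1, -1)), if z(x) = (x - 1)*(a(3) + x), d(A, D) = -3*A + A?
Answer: 460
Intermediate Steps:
d(A, D) = -2*A
z(x) = (-1 + x)*(3 + x) (z(x) = (x - 1)*(3 + x) = (-1 + x)*(3 + x))
(26 + 66)*z(d(-1, -1)) = (26 + 66)*(-3 + (-2*(-1))² + 2*(-2*(-1))) = 92*(-3 + 2² + 2*2) = 92*(-3 + 4 + 4) = 92*5 = 460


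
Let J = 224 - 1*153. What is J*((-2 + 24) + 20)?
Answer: 2982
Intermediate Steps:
J = 71 (J = 224 - 153 = 71)
J*((-2 + 24) + 20) = 71*((-2 + 24) + 20) = 71*(22 + 20) = 71*42 = 2982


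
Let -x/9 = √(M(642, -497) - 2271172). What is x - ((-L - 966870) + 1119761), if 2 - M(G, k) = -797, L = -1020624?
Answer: -1173515 - 9*I*√2270373 ≈ -1.1735e+6 - 13561.0*I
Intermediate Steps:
M(G, k) = 799 (M(G, k) = 2 - 1*(-797) = 2 + 797 = 799)
x = -9*I*√2270373 (x = -9*√(799 - 2271172) = -9*I*√2270373 ≈ -13561.0*I)
x - ((-L - 966870) + 1119761) = -9*I*√2270373 - ((-1*(-1020624) - 966870) + 1119761) = -9*I*√2270373 - ((1020624 - 966870) + 1119761) = -9*I*√2270373 - (53754 + 1119761) = -9*I*√2270373 - 1*1173515 = -9*I*√2270373 - 1173515 = -1173515 - 9*I*√2270373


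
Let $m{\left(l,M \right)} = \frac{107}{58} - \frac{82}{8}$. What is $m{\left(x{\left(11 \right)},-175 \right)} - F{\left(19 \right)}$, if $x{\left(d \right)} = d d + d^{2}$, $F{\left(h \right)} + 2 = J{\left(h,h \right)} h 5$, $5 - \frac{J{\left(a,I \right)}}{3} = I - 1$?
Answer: $\frac{429037}{116} \approx 3698.6$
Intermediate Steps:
$J{\left(a,I \right)} = 18 - 3 I$ ($J{\left(a,I \right)} = 15 - 3 \left(I - 1\right) = 15 - 3 \left(-1 + I\right) = 15 - \left(-3 + 3 I\right) = 18 - 3 I$)
$F{\left(h \right)} = -2 + 5 h \left(18 - 3 h\right)$ ($F{\left(h \right)} = -2 + \left(18 - 3 h\right) h 5 = -2 + h \left(18 - 3 h\right) 5 = -2 + 5 h \left(18 - 3 h\right)$)
$x{\left(d \right)} = 2 d^{2}$ ($x{\left(d \right)} = d^{2} + d^{2} = 2 d^{2}$)
$m{\left(l,M \right)} = - \frac{975}{116}$ ($m{\left(l,M \right)} = 107 \cdot \frac{1}{58} - \frac{41}{4} = \frac{107}{58} - \frac{41}{4} = - \frac{975}{116}$)
$m{\left(x{\left(11 \right)},-175 \right)} - F{\left(19 \right)} = - \frac{975}{116} - \left(-2 - 285 \left(-6 + 19\right)\right) = - \frac{975}{116} - \left(-2 - 285 \cdot 13\right) = - \frac{975}{116} - \left(-2 - 3705\right) = - \frac{975}{116} - -3707 = - \frac{975}{116} + 3707 = \frac{429037}{116}$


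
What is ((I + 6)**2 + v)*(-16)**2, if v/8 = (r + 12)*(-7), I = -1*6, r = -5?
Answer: -100352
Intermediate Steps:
I = -6
v = -392 (v = 8*((-5 + 12)*(-7)) = 8*(7*(-7)) = 8*(-49) = -392)
((I + 6)**2 + v)*(-16)**2 = ((-6 + 6)**2 - 392)*(-16)**2 = (0**2 - 392)*256 = (0 - 392)*256 = -392*256 = -100352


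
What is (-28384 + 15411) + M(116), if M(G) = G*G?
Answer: 483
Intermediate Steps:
M(G) = G²
(-28384 + 15411) + M(116) = (-28384 + 15411) + 116² = -12973 + 13456 = 483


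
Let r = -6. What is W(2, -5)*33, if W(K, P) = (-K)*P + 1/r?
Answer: 649/2 ≈ 324.50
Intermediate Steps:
W(K, P) = -1/6 - K*P (W(K, P) = (-K)*P + 1/(-6) = -K*P - 1/6 = -1/6 - K*P)
W(2, -5)*33 = (-1/6 - 1*2*(-5))*33 = (-1/6 + 10)*33 = (59/6)*33 = 649/2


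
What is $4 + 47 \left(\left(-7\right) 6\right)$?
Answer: $-1970$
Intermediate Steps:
$4 + 47 \left(\left(-7\right) 6\right) = 4 + 47 \left(-42\right) = 4 - 1974 = -1970$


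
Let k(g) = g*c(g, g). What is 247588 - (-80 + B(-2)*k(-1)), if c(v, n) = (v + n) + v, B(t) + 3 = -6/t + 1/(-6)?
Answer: 495337/2 ≈ 2.4767e+5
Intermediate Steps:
B(t) = -19/6 - 6/t (B(t) = -3 + (-6/t + 1/(-6)) = -3 + (-6/t + 1*(-⅙)) = -3 + (-6/t - ⅙) = -3 + (-⅙ - 6/t) = -19/6 - 6/t)
c(v, n) = n + 2*v (c(v, n) = (n + v) + v = n + 2*v)
k(g) = 3*g² (k(g) = g*(g + 2*g) = g*(3*g) = 3*g²)
247588 - (-80 + B(-2)*k(-1)) = 247588 - (-80 + (-19/6 - 6/(-2))*(3*(-1)²)) = 247588 - (-80 + (-19/6 - 6*(-½))*(3*1)) = 247588 - (-80 + (-19/6 + 3)*3) = 247588 - (-80 - ⅙*3) = 247588 - (-80 - ½) = 247588 - 1*(-161/2) = 247588 + 161/2 = 495337/2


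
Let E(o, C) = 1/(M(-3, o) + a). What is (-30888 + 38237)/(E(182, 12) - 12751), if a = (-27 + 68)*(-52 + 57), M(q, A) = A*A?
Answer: -244934821/424978078 ≈ -0.57635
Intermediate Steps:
M(q, A) = A²
a = 205 (a = 41*5 = 205)
E(o, C) = 1/(205 + o²) (E(o, C) = 1/(o² + 205) = 1/(205 + o²))
(-30888 + 38237)/(E(182, 12) - 12751) = (-30888 + 38237)/(1/(205 + 182²) - 12751) = 7349/(1/(205 + 33124) - 12751) = 7349/(1/33329 - 12751) = 7349/(-424978078/33329) = 7349*(-33329/424978078) = -244934821/424978078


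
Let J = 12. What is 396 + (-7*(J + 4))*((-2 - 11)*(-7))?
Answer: -9796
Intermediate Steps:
396 + (-7*(J + 4))*((-2 - 11)*(-7)) = 396 + (-7*(12 + 4))*((-2 - 11)*(-7)) = 396 + (-7*16)*(-13*(-7)) = 396 - 112*91 = 396 - 10192 = -9796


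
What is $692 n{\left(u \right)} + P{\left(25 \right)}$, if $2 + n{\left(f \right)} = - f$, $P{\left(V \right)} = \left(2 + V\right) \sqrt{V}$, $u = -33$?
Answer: $21587$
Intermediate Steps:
$P{\left(V \right)} = \sqrt{V} \left(2 + V\right)$
$n{\left(f \right)} = -2 - f$
$692 n{\left(u \right)} + P{\left(25 \right)} = 692 \left(-2 - -33\right) + \sqrt{25} \left(2 + 25\right) = 692 \left(-2 + 33\right) + 5 \cdot 27 = 692 \cdot 31 + 135 = 21452 + 135 = 21587$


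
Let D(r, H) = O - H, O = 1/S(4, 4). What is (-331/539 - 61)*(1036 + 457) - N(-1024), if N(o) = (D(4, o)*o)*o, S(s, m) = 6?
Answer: -1736671868230/1617 ≈ -1.0740e+9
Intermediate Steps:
O = ⅙ (O = 1/6 = ⅙ ≈ 0.16667)
D(r, H) = ⅙ - H
N(o) = o²*(⅙ - o) (N(o) = ((⅙ - o)*o)*o = (o*(⅙ - o))*o = o²*(⅙ - o))
(-331/539 - 61)*(1036 + 457) - N(-1024) = (-331/539 - 61)*(1036 + 457) - (-1024)²*(⅙ - 1*(-1024)) = (-331*1/539 - 61)*1493 - 1048576*(⅙ + 1024) = (-331/539 - 61)*1493 - 1048576*6145/6 = -33210/539*1493 - 1*3221749760/3 = -49582530/539 - 3221749760/3 = -1736671868230/1617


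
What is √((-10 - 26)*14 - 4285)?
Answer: I*√4789 ≈ 69.203*I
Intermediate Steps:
√((-10 - 26)*14 - 4285) = √(-36*14 - 4285) = √(-504 - 4285) = √(-4789) = I*√4789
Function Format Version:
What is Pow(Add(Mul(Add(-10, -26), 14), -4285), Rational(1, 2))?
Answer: Mul(I, Pow(4789, Rational(1, 2))) ≈ Mul(69.203, I)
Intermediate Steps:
Pow(Add(Mul(Add(-10, -26), 14), -4285), Rational(1, 2)) = Pow(Add(Mul(-36, 14), -4285), Rational(1, 2)) = Pow(Add(-504, -4285), Rational(1, 2)) = Pow(-4789, Rational(1, 2)) = Mul(I, Pow(4789, Rational(1, 2)))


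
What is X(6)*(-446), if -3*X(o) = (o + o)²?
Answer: 21408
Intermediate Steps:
X(o) = -4*o²/3 (X(o) = -(o + o)²/3 = -4*o²/3)
X(6)*(-446) = -4/3*6²*(-446) = -4/3*36*(-446) = -48*(-446) = 21408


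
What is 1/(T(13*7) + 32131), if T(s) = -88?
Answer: 1/32043 ≈ 3.1208e-5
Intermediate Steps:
1/(T(13*7) + 32131) = 1/(-88 + 32131) = 1/32043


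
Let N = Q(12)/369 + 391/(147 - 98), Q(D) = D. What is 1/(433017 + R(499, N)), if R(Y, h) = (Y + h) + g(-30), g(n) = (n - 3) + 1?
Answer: 6027/2612656357 ≈ 2.3068e-6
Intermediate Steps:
g(n) = -2 + n (g(n) = (-3 + n) + 1 = -2 + n)
N = 48289/6027 (N = 12/369 + 391/(147 - 98) = 12*(1/369) + 391/49 = 4/123 + 391*(1/49) = 4/123 + 391/49 = 48289/6027 ≈ 8.0121)
R(Y, h) = -32 + Y + h (R(Y, h) = (Y + h) + (-2 - 30) = (Y + h) - 32 = -32 + Y + h)
1/(433017 + R(499, N)) = 1/(433017 + (-32 + 499 + 48289/6027)) = 1/(433017 + 2862898/6027) = 1/(2612656357/6027) = 6027/2612656357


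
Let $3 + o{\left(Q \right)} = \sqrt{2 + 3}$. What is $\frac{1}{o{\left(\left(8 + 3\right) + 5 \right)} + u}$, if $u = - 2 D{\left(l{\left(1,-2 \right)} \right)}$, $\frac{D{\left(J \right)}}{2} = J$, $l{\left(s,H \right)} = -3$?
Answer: $\frac{9}{76} - \frac{\sqrt{5}}{76} \approx 0.088999$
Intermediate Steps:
$D{\left(J \right)} = 2 J$
$o{\left(Q \right)} = -3 + \sqrt{5}$ ($o{\left(Q \right)} = -3 + \sqrt{2 + 3} = -3 + \sqrt{5}$)
$u = 12$ ($u = - 2 \cdot 2 \left(-3\right) = \left(-2\right) \left(-6\right) = 12$)
$\frac{1}{o{\left(\left(8 + 3\right) + 5 \right)} + u} = \frac{1}{\left(-3 + \sqrt{5}\right) + 12} = \frac{1}{9 + \sqrt{5}}$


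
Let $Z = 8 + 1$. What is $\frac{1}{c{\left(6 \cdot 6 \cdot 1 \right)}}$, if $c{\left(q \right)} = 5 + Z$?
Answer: $\frac{1}{14} \approx 0.071429$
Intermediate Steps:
$Z = 9$
$c{\left(q \right)} = 14$ ($c{\left(q \right)} = 5 + 9 = 14$)
$\frac{1}{c{\left(6 \cdot 6 \cdot 1 \right)}} = \frac{1}{14}$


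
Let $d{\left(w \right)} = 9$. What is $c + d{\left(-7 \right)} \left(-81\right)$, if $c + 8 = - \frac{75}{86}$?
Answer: $- \frac{63457}{86} \approx -737.87$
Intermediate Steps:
$c = - \frac{763}{86}$ ($c = -8 - \frac{75}{86} = - \frac{763}{86} \approx -8.8721$)
$c + d{\left(-7 \right)} \left(-81\right) = - \frac{763}{86} + 9 \left(-81\right) = - \frac{763}{86} - 729 = - \frac{63457}{86}$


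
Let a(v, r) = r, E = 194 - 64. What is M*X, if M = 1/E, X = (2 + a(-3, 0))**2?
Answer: 2/65 ≈ 0.030769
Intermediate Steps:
E = 130
X = 4 (X = (2 + 0)**2 = 2**2 = 4)
M = 1/130 ≈ 0.0076923
M*X = (1/130)*4 = 2/65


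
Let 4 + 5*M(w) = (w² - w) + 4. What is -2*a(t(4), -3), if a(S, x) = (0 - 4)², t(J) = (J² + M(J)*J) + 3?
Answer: -32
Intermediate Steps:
M(w) = -w/5 + w²/5 (M(w) = -⅘ + ((w² - w) + 4)/5 = -⅘ + (4 + w² - w)/5 = -⅘ + (⅘ - w/5 + w²/5) = -w/5 + w²/5)
t(J) = 3 + J² + J²*(-1 + J)/5 (t(J) = (J² + (J*(-1 + J)/5)*J) + 3 = (J² + J²*(-1 + J)/5) + 3 = 3 + J² + J²*(-1 + J)/5)
a(S, x) = 16 (a(S, x) = (-4)² = 16)
-2*a(t(4), -3) = -2*16 = -32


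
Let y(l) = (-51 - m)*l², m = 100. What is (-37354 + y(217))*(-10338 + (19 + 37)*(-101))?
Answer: 114321801242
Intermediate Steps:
y(l) = -151*l² (y(l) = (-51 - 1*100)*l² = (-51 - 100)*l² = -151*l²)
(-37354 + y(217))*(-10338 + (19 + 37)*(-101)) = (-37354 - 151*217²)*(-10338 + (19 + 37)*(-101)) = (-37354 - 151*47089)*(-10338 + 56*(-101)) = (-37354 - 7110439)*(-10338 - 5656) = -7147793*(-15994) = 114321801242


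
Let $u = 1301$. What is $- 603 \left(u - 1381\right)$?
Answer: $48240$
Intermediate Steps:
$- 603 \left(u - 1381\right) = - 603 \left(1301 - 1381\right) = \left(-603\right) \left(-80\right) = 48240$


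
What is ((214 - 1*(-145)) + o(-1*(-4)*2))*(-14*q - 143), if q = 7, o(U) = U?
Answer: -88447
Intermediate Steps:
((214 - 1*(-145)) + o(-1*(-4)*2))*(-14*q - 143) = ((214 - 1*(-145)) - 1*(-4)*2)*(-14*7 - 143) = ((214 + 145) + 4*2)*(-98 - 143) = (359 + 8)*(-241) = 367*(-241) = -88447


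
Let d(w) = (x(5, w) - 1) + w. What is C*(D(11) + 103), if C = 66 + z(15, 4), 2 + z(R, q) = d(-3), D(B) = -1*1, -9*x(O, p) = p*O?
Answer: 6290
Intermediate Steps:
x(O, p) = -O*p/9 (x(O, p) = -p*O/9 = -O*p/9)
d(w) = -1 + 4*w/9 (d(w) = (-⅑*5*w - 1) + w = (-5*w/9 - 1) + w = (-1 - 5*w/9) + w = -1 + 4*w/9)
D(B) = -1
z(R, q) = -13/3 (z(R, q) = -2 + (-1 + (4/9)*(-3)) = -2 + (-1 - 4/3) = -2 - 7/3 = -13/3)
C = 185/3 (C = 66 - 13/3 = 185/3 ≈ 61.667)
C*(D(11) + 103) = 185*(-1 + 103)/3 = (185/3)*102 = 6290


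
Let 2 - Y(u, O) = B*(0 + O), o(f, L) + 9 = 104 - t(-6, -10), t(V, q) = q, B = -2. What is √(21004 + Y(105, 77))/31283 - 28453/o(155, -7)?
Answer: -28453/105 + 46*√10/31283 ≈ -270.98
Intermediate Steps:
o(f, L) = 105 (o(f, L) = -9 + (104 - 1*(-10)) = -9 + (104 + 10) = -9 + 114 = 105)
Y(u, O) = 2 + 2*O (Y(u, O) = 2 - (-2)*(0 + O) = 2 - (-2)*O = 2 + 2*O)
√(21004 + Y(105, 77))/31283 - 28453/o(155, -7) = √(21004 + (2 + 2*77))/31283 - 28453/105 = √(21004 + (2 + 154))*(1/31283) - 28453*1/105 = √(21004 + 156)*(1/31283) - 28453/105 = √21160*(1/31283) - 28453/105 = (46*√10)*(1/31283) - 28453/105 = 46*√10/31283 - 28453/105 = -28453/105 + 46*√10/31283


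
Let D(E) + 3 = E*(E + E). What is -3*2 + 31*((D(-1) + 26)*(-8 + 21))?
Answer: 10069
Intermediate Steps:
D(E) = -3 + 2*E**2 (D(E) = -3 + E*(E + E) = -3 + E*(2*E) = -3 + 2*E**2)
-3*2 + 31*((D(-1) + 26)*(-8 + 21)) = -3*2 + 31*(((-3 + 2*(-1)**2) + 26)*(-8 + 21)) = -6 + 31*(((-3 + 2*1) + 26)*13) = -6 + 31*(((-3 + 2) + 26)*13) = -6 + 31*((-1 + 26)*13) = -6 + 31*(25*13) = -6 + 31*325 = -6 + 10075 = 10069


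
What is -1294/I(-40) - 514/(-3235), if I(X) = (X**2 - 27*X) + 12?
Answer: -1401201/4354310 ≈ -0.32180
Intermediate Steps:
I(X) = 12 + X**2 - 27*X
-1294/I(-40) - 514/(-3235) = -1294/(12 + (-40)**2 - 27*(-40)) - 514/(-3235) = -1294/(12 + 1600 + 1080) - 514*(-1/3235) = -1294/2692 + 514/3235 = -1294*1/2692 + 514/3235 = -647/1346 + 514/3235 = -1401201/4354310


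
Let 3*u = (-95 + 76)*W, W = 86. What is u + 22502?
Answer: 65872/3 ≈ 21957.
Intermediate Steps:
u = -1634/3 (u = ((-95 + 76)*86)/3 = (-19*86)/3 = (⅓)*(-1634) = -1634/3 ≈ -544.67)
u + 22502 = -1634/3 + 22502 = 65872/3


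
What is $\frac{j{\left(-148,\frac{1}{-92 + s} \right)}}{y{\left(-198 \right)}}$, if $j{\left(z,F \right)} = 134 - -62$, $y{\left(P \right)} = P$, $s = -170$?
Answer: $- \frac{98}{99} \approx -0.9899$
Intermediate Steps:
$j{\left(z,F \right)} = 196$ ($j{\left(z,F \right)} = 134 + 62 = 196$)
$\frac{j{\left(-148,\frac{1}{-92 + s} \right)}}{y{\left(-198 \right)}} = \frac{196}{-198} = 196 \left(- \frac{1}{198}\right) = - \frac{98}{99}$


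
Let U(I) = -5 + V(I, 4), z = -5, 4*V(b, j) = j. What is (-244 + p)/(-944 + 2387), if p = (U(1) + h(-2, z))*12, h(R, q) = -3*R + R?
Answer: -244/1443 ≈ -0.16909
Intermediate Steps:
V(b, j) = j/4
h(R, q) = -2*R
U(I) = -4 (U(I) = -5 + (¼)*4 = -5 + 1 = -4)
p = 0 (p = (-4 - 2*(-2))*12 = (-4 + 4)*12 = 0*12 = 0)
(-244 + p)/(-944 + 2387) = (-244 + 0)/(-944 + 2387) = -244/1443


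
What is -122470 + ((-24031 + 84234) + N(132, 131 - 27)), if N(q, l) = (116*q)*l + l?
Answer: 1530285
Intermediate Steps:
N(q, l) = l + 116*l*q (N(q, l) = 116*l*q + l = l + 116*l*q)
-122470 + ((-24031 + 84234) + N(132, 131 - 27)) = -122470 + ((-24031 + 84234) + (131 - 27)*(1 + 116*132)) = -122470 + (60203 + 104*(1 + 15312)) = -122470 + (60203 + 104*15313) = -122470 + (60203 + 1592552) = -122470 + 1652755 = 1530285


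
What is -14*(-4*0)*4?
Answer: 0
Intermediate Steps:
-14*(-4*0)*4 = -0*4 = -14*0 = 0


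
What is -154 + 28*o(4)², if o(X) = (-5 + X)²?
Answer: -126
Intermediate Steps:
-154 + 28*o(4)² = -154 + 28*((-5 + 4)²)² = -154 + 28*((-1)²)² = -154 + 28*1² = -154 + 28*1 = -154 + 28 = -126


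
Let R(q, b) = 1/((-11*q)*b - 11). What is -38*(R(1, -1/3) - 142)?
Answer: 59413/11 ≈ 5401.2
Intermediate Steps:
R(q, b) = 1/(-11 - 11*b*q) (R(q, b) = 1/(-11*b*q - 11) = 1/(-11 - 11*b*q))
-38*(R(1, -1/3) - 142) = -38*(-1/(11 + 11*(-1/3)*1) - 142) = -38*(-1/(11 + 11*(-1*⅓)*1) - 142) = -38*(-1/(11 + 11*(-⅓)*1) - 142) = -38*(-1/(11 - 11/3) - 142) = -38*(-1/22/3 - 142) = -38*(-1*3/22 - 142) = -38*(-3/22 - 142) = -38*(-3127/22) = 59413/11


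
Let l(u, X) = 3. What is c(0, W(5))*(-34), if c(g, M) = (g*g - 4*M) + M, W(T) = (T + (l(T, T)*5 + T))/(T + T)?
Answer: 255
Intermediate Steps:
W(T) = (15 + 2*T)/(2*T) (W(T) = (T + (3*5 + T))/(T + T) = (T + (15 + T))/((2*T)) = (15 + 2*T)*(1/(2*T)) = (15 + 2*T)/(2*T))
c(g, M) = g**2 - 3*M (c(g, M) = (g**2 - 4*M) + M = g**2 - 3*M)
c(0, W(5))*(-34) = (0**2 - 3*(15/2 + 5)/5)*(-34) = (0 - 3*25/(5*2))*(-34) = (0 - 3*5/2)*(-34) = (0 - 15/2)*(-34) = -15/2*(-34) = 255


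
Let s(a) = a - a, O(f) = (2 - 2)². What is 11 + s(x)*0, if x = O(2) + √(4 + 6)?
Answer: 11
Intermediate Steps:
O(f) = 0 (O(f) = 0² = 0)
x = √10 (x = 0 + √(4 + 6) = 0 + √10 = √10 ≈ 3.1623)
s(a) = 0
11 + s(x)*0 = 11 + 0*0 = 11 + 0 = 11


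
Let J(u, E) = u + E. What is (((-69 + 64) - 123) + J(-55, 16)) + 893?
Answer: 726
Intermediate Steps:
J(u, E) = E + u
(((-69 + 64) - 123) + J(-55, 16)) + 893 = (((-69 + 64) - 123) + (16 - 55)) + 893 = ((-5 - 123) - 39) + 893 = (-128 - 39) + 893 = -167 + 893 = 726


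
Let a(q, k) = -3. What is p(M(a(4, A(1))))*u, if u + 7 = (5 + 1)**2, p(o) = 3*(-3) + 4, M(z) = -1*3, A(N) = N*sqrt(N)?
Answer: -145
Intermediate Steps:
A(N) = N**(3/2)
M(z) = -3
p(o) = -5 (p(o) = -9 + 4 = -5)
u = 29 (u = -7 + (5 + 1)**2 = -7 + 6**2 = -7 + 36 = 29)
p(M(a(4, A(1))))*u = -5*29 = -145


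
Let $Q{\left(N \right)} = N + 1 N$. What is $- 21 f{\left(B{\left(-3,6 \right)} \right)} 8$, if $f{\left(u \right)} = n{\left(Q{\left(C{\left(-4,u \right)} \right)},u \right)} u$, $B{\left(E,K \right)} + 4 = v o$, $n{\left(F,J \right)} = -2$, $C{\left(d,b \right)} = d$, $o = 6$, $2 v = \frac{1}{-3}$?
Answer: $-1680$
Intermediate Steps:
$v = - \frac{1}{6}$ ($v = \frac{1}{2 \left(-3\right)} = \frac{1}{2} \left(- \frac{1}{3}\right) = - \frac{1}{6} \approx -0.16667$)
$Q{\left(N \right)} = 2 N$ ($Q{\left(N \right)} = N + N = 2 N$)
$B{\left(E,K \right)} = -5$ ($B{\left(E,K \right)} = -4 - 1 = -5$)
$f{\left(u \right)} = - 2 u$
$- 21 f{\left(B{\left(-3,6 \right)} \right)} 8 = - 21 \left(\left(-2\right) \left(-5\right)\right) 8 = \left(-21\right) 10 \cdot 8 = \left(-210\right) 8 = -1680$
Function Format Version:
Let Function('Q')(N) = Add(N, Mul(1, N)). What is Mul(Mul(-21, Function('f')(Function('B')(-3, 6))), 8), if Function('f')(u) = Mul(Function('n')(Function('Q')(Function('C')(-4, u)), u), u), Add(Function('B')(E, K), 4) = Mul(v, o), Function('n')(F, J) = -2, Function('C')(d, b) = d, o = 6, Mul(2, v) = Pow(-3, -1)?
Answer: -1680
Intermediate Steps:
v = Rational(-1, 6) (v = Mul(Rational(1, 2), Pow(-3, -1)) = Mul(Rational(1, 2), Rational(-1, 3)) = Rational(-1, 6) ≈ -0.16667)
Function('Q')(N) = Mul(2, N) (Function('Q')(N) = Add(N, N) = Mul(2, N))
Function('B')(E, K) = -5 (Function('B')(E, K) = Add(-4, Mul(Rational(-1, 6), 6)) = Add(-4, -1) = -5)
Function('f')(u) = Mul(-2, u)
Mul(Mul(-21, Function('f')(Function('B')(-3, 6))), 8) = Mul(Mul(-21, Mul(-2, -5)), 8) = Mul(Mul(-21, 10), 8) = Mul(-210, 8) = -1680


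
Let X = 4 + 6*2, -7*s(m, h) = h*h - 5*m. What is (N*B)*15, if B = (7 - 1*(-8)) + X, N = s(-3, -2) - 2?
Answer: -15345/7 ≈ -2192.1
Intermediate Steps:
s(m, h) = -h**2/7 + 5*m/7 (s(m, h) = -(h*h - 5*m)/7 = -(h**2 - 5*m)/7 = -h**2/7 + 5*m/7)
X = 16 (X = 4 + 12 = 16)
N = -33/7 (N = (-1/7*(-2)**2 + (5/7)*(-3)) - 2 = (-1/7*4 - 15/7) - 2 = (-4/7 - 15/7) - 2 = -19/7 - 2 = -33/7 ≈ -4.7143)
B = 31 (B = (7 - 1*(-8)) + 16 = (7 + 8) + 16 = 15 + 16 = 31)
(N*B)*15 = -33/7*31*15 = -1023/7*15 = -15345/7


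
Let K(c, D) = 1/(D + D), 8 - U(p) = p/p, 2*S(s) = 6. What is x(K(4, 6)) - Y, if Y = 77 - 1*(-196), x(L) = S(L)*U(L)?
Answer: -252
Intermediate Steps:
S(s) = 3 (S(s) = (½)*6 = 3)
U(p) = 7 (U(p) = 8 - p/p = 8 - 1*1 = 8 - 1 = 7)
K(c, D) = 1/(2*D)
x(L) = 21 (x(L) = 3*7 = 21)
Y = 273 (Y = 77 + 196 = 273)
x(K(4, 6)) - Y = 21 - 1*273 = 21 - 273 = -252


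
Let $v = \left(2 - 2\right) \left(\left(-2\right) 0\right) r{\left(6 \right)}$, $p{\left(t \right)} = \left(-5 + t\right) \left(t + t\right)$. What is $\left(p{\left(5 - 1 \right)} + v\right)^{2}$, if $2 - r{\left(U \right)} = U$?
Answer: $64$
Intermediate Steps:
$r{\left(U \right)} = 2 - U$
$p{\left(t \right)} = 2 t \left(-5 + t\right)$ ($p{\left(t \right)} = \left(-5 + t\right) 2 t = 2 t \left(-5 + t\right)$)
$v = 0$ ($v = \left(2 - 2\right) \left(\left(-2\right) 0\right) \left(2 - 6\right) = 0 \cdot 0 \left(2 - 6\right) = 0 \left(-4\right) = 0$)
$\left(p{\left(5 - 1 \right)} + v\right)^{2} = \left(2 \left(5 - 1\right) \left(-5 + \left(5 - 1\right)\right) + 0\right)^{2} = \left(2 \cdot 4 \left(-5 + 4\right) + 0\right)^{2} = \left(2 \cdot 4 \left(-1\right) + 0\right)^{2} = \left(-8 + 0\right)^{2} = \left(-8\right)^{2} = 64$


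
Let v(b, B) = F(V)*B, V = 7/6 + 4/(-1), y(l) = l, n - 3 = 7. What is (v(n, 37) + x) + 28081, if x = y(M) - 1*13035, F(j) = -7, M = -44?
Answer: 14743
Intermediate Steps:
n = 10 (n = 3 + 7 = 10)
V = -17/6 (V = 7*(1/6) + 4*(-1) = 7/6 - 4 = -17/6 ≈ -2.8333)
v(b, B) = -7*B
x = -13079 (x = -44 - 1*13035 = -44 - 13035 = -13079)
(v(n, 37) + x) + 28081 = (-7*37 - 13079) + 28081 = (-259 - 13079) + 28081 = -13338 + 28081 = 14743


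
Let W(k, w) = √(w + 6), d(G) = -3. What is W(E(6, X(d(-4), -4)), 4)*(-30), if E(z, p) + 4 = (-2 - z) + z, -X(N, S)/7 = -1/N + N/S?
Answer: -30*√10 ≈ -94.868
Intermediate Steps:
X(N, S) = 7/N - 7*N/S (X(N, S) = -7*(-1/N + N/S) = 7/N - 7*N/S)
E(z, p) = -6 (E(z, p) = -4 + ((-2 - z) + z) = -4 - 2 = -6)
W(k, w) = √(6 + w)
W(E(6, X(d(-4), -4)), 4)*(-30) = √(6 + 4)*(-30) = √10*(-30) = -30*√10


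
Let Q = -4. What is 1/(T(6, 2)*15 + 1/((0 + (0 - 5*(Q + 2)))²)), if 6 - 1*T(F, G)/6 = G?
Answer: 100/36001 ≈ 0.0027777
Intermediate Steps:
T(F, G) = 36 - 6*G
1/(T(6, 2)*15 + 1/((0 + (0 - 5*(Q + 2)))²)) = 1/((36 - 6*2)*15 + 1/((0 + (0 - 5*(-4 + 2)))²)) = 1/((36 - 12)*15 + 1/((0 + (0 - 5*(-2)))²)) = 1/(24*15 + 1/((0 + (0 + 10))²)) = 1/(360 + 1/((0 + 10)²)) = 1/(360 + 1/(10²)) = 1/(360 + 1/100) = 1/(36001/100) = 100/36001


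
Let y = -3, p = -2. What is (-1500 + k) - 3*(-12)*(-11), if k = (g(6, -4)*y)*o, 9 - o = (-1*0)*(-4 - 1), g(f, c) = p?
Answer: -1842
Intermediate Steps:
g(f, c) = -2
o = 9 (o = 9 - (-1*0)*(-4 - 1) = 9 - 0*(-5) = 9 - 1*0 = 9 + 0 = 9)
k = 54 (k = -2*(-3)*9 = 6*9 = 54)
(-1500 + k) - 3*(-12)*(-11) = (-1500 + 54) - 3*(-12)*(-11) = -1446 + 36*(-11) = -1446 - 396 = -1842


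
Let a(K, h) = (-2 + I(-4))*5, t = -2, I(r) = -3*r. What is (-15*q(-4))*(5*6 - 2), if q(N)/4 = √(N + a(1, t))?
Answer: -1680*√46 ≈ -11394.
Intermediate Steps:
a(K, h) = 50 (a(K, h) = (-2 - 3*(-4))*5 = (-2 + 12)*5 = 10*5 = 50)
q(N) = 4*√(50 + N) (q(N) = 4*√(N + 50) = 4*√(50 + N))
(-15*q(-4))*(5*6 - 2) = (-60*√(50 - 4))*(5*6 - 2) = (-60*√46)*(30 - 2) = -60*√46*28 = -1680*√46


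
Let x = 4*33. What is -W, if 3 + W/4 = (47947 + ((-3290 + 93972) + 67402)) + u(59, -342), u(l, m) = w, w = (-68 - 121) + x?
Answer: -823884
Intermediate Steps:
x = 132
w = -57 (w = (-68 - 121) + 132 = -189 + 132 = -57)
u(l, m) = -57
W = 823884 (W = -12 + 4*((47947 + ((-3290 + 93972) + 67402)) - 57) = -12 + 4*((47947 + (90682 + 67402)) - 57) = -12 + 4*((47947 + 158084) - 57) = -12 + 4*(206031 - 57) = -12 + 4*205974 = -12 + 823896 = 823884)
-W = -1*823884 = -823884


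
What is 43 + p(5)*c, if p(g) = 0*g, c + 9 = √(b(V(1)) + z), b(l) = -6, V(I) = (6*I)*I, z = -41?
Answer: 43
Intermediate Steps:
V(I) = 6*I²
c = -9 + I*√47 (c = -9 + √(-6 - 41) = -9 + √(-47) = -9 + I*√47 ≈ -9.0 + 6.8557*I)
p(g) = 0
43 + p(5)*c = 43 + 0*(-9 + I*√47) = 43 + 0 = 43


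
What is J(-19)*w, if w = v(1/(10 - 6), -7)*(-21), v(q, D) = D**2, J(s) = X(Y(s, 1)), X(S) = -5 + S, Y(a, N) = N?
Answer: 4116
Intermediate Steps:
J(s) = -4 (J(s) = -5 + 1 = -4)
w = -1029 (w = (-7)**2*(-21) = 49*(-21) = -1029)
J(-19)*w = -4*(-1029) = 4116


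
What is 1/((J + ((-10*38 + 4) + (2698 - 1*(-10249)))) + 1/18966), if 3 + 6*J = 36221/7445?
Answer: 47067290/591697536287 ≈ 7.9546e-5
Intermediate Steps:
J = 6943/22335 (J = -1/2 + (36221/7445)/6 = -1/2 + (36221*(1/7445))/6 = -1/2 + (1/6)*(36221/7445) = -1/2 + 36221/44670 = 6943/22335 ≈ 0.31086)
1/((J + ((-10*38 + 4) + (2698 - 1*(-10249)))) + 1/18966) = 1/((6943/22335 + ((-10*38 + 4) + (2698 - 1*(-10249)))) + 1/18966) = 1/((6943/22335 + ((-380 + 4) + (2698 + 10249))) + 1/18966) = 1/((6943/22335 + (-376 + 12947)) + 1/18966) = 1/((6943/22335 + 12571) + 1/18966) = 1/(280780228/22335 + 1/18966) = 1/(591697536287/47067290) = 47067290/591697536287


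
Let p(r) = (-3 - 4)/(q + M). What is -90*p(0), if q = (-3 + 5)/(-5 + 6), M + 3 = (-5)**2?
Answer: 105/4 ≈ 26.250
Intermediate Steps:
M = 22 (M = -3 + (-5)**2 = -3 + 25 = 22)
q = 2 (q = 2/1 = 2*1 = 2)
p(r) = -7/24 (p(r) = (-3 - 4)/(2 + 22) = -7/24)
-90*p(0) = -90*(-7/24) = 105/4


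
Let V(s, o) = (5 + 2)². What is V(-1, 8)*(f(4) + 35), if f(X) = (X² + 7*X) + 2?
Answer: 3969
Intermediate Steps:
f(X) = 2 + X² + 7*X
V(s, o) = 49 (V(s, o) = 7² = 49)
V(-1, 8)*(f(4) + 35) = 49*((2 + 4² + 7*4) + 35) = 49*((2 + 16 + 28) + 35) = 49*(46 + 35) = 49*81 = 3969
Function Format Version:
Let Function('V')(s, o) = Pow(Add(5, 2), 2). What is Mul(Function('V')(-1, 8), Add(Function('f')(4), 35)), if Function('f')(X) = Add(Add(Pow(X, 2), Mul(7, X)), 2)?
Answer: 3969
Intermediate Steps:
Function('f')(X) = Add(2, Pow(X, 2), Mul(7, X))
Function('V')(s, o) = 49 (Function('V')(s, o) = Pow(7, 2) = 49)
Mul(Function('V')(-1, 8), Add(Function('f')(4), 35)) = Mul(49, Add(Add(2, Pow(4, 2), Mul(7, 4)), 35)) = Mul(49, Add(Add(2, 16, 28), 35)) = Mul(49, Add(46, 35)) = Mul(49, 81) = 3969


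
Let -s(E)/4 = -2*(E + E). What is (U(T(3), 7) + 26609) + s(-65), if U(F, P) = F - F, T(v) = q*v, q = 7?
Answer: 25569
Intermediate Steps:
T(v) = 7*v
U(F, P) = 0
s(E) = 16*E (s(E) = -(-8)*(E + E) = -(-8)*2*E = -(-16)*E = 16*E)
(U(T(3), 7) + 26609) + s(-65) = (0 + 26609) + 16*(-65) = 26609 - 1040 = 25569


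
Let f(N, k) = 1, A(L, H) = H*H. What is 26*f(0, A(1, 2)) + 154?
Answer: 180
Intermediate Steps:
A(L, H) = H²
26*f(0, A(1, 2)) + 154 = 26*1 + 154 = 26 + 154 = 180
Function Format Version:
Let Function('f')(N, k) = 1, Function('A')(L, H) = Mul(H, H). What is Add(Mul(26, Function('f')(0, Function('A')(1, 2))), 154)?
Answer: 180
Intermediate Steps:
Function('A')(L, H) = Pow(H, 2)
Add(Mul(26, Function('f')(0, Function('A')(1, 2))), 154) = Add(Mul(26, 1), 154) = Add(26, 154) = 180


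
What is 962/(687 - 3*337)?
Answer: -481/162 ≈ -2.9691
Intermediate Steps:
962/(687 - 3*337) = 962/(687 - 1011) = 962/(-324) = 962*(-1/324) = -481/162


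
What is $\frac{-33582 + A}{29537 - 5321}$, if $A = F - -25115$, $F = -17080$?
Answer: $- \frac{25547}{24216} \approx -1.055$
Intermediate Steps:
$A = 8035$ ($A = -17080 - -25115 = -17080 + 25115 = 8035$)
$\frac{-33582 + A}{29537 - 5321} = \frac{-33582 + 8035}{29537 - 5321} = - \frac{25547}{24216}$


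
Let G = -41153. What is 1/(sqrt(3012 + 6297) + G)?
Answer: -41153/1693560100 - sqrt(9309)/1693560100 ≈ -2.4357e-5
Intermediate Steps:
1/(sqrt(3012 + 6297) + G) = 1/(sqrt(3012 + 6297) - 41153) = 1/(sqrt(9309) - 41153) = 1/(-41153 + sqrt(9309))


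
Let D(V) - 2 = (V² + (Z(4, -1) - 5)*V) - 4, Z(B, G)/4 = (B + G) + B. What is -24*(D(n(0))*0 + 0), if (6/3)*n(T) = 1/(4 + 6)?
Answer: 0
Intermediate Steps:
Z(B, G) = 4*G + 8*B (Z(B, G) = 4*((B + G) + B) = 4*(G + 2*B) = 4*G + 8*B)
n(T) = 1/20 (n(T) = 1/(2*(4 + 6)) = (½)/10 = (½)*(⅒) = 1/20)
D(V) = -2 + V² + 23*V (D(V) = 2 + ((V² + ((4*(-1) + 8*4) - 5)*V) - 4) = 2 + ((V² + ((-4 + 32) - 5)*V) - 4) = 2 + ((V² + (28 - 5)*V) - 4) = 2 + ((V² + 23*V) - 4) = 2 + (-4 + V² + 23*V) = -2 + V² + 23*V)
-24*(D(n(0))*0 + 0) = -24*((-2 + (1/20)² + 23*(1/20))*0 + 0) = -24*((-2 + 1/400 + 23/20)*0 + 0) = -24*(-339/400*0 + 0) = -24*(0 + 0) = -24*0 = 0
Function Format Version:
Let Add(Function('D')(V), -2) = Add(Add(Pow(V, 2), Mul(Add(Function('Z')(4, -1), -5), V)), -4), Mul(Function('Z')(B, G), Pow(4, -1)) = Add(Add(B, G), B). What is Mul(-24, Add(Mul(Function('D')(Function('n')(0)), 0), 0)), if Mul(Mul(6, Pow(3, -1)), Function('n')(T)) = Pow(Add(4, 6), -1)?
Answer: 0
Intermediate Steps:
Function('Z')(B, G) = Add(Mul(4, G), Mul(8, B)) (Function('Z')(B, G) = Mul(4, Add(Add(B, G), B)) = Mul(4, Add(G, Mul(2, B))) = Add(Mul(4, G), Mul(8, B)))
Function('n')(T) = Rational(1, 20) (Function('n')(T) = Mul(Rational(1, 2), Pow(Add(4, 6), -1)) = Mul(Rational(1, 2), Pow(10, -1)) = Mul(Rational(1, 2), Rational(1, 10)) = Rational(1, 20))
Function('D')(V) = Add(-2, Pow(V, 2), Mul(23, V)) (Function('D')(V) = Add(2, Add(Add(Pow(V, 2), Mul(Add(Add(Mul(4, -1), Mul(8, 4)), -5), V)), -4)) = Add(2, Add(Add(Pow(V, 2), Mul(Add(Add(-4, 32), -5), V)), -4)) = Add(2, Add(Add(Pow(V, 2), Mul(Add(28, -5), V)), -4)) = Add(2, Add(Add(Pow(V, 2), Mul(23, V)), -4)) = Add(2, Add(-4, Pow(V, 2), Mul(23, V))) = Add(-2, Pow(V, 2), Mul(23, V)))
Mul(-24, Add(Mul(Function('D')(Function('n')(0)), 0), 0)) = Mul(-24, Add(Mul(Add(-2, Pow(Rational(1, 20), 2), Mul(23, Rational(1, 20))), 0), 0)) = Mul(-24, Add(Mul(Add(-2, Rational(1, 400), Rational(23, 20)), 0), 0)) = Mul(-24, Add(Mul(Rational(-339, 400), 0), 0)) = Mul(-24, Add(0, 0)) = Mul(-24, 0) = 0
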